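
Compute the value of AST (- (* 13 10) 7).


Evaluate inner: (* 13 10) = 130
Evaluate root: (- 130 7) = 123
Result: 123


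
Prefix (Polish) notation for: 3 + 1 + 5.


left-to-right (same/higher precedence on left): tree is (+ (+ 3 1) 5)
Prefix: + + 3 1 5


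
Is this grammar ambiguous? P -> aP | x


right-linear, alternatives start with distinct terminals 'a' vs 'x': unique leftmost derivation
Unambiguous


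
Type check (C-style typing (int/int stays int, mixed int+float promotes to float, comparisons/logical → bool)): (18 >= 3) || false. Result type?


Operand types: bool || bool
Rule: logical operators take bool operands and yield bool
Result type: bool


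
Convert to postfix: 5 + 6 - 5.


Left to right (same or higher precedence on left)
Postfix: 5 6 + 5 -


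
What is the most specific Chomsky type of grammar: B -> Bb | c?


Left-linear: every RHS is a terminal or one nonterminal followed by a terminal
Classification: Type 3 (Regular)


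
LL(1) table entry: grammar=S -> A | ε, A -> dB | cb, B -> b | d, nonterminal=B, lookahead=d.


For [B, d]: 'd' ∈ FIRST(d)
Entry: B -> d


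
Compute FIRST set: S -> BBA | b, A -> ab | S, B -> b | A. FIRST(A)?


Per alternative of A: FIRST(ab) = {a}; FIRST(S) = {a, b}
FIRST(A) = {a, b}


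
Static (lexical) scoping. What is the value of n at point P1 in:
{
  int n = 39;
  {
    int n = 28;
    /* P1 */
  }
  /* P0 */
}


n declared in the same block as P1
n = 28


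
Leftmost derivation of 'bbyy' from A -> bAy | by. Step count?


Derivation: A => bAy => bbyy
Steps: 2


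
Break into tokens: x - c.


Scan left to right, longest-match per lexeme
Tokens: ID(x), OP(-), ID(c)


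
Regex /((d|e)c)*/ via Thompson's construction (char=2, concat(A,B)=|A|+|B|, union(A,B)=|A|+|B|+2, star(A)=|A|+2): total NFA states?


Syntax tree has 3 char leaf(s), 1 union(s), 1 star(s)
chars contribute 3×2 = 6; each union adds +2; each star adds +2
Total: 6 + 2 + 2 = 10 states


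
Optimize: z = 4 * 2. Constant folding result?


4 * 2 = 8 at compile time
Optimized: z = 8


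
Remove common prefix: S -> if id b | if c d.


Common prefix: 'if'
Factored: S -> if S', S' -> id b | c d


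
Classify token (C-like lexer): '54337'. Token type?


Pattern: digits only
Type: INTEGER_LITERAL


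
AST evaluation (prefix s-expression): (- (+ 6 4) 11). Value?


Evaluate inner: (+ 6 4) = 10
Evaluate root: (- 10 11) = -1
Result: -1


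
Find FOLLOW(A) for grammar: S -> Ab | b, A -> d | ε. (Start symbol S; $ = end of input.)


$ ∈ FOLLOW(S). For each A -> αBβ: add FIRST(β)\{ε} to FOLLOW(B); if β nullable, add FOLLOW(A).
FOLLOW(A) = {b}


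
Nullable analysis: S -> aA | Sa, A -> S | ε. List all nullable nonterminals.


A nonterminal is nullable iff some alternative derives ε (directly, or every symbol in it is nullable)
Nullable: {A}


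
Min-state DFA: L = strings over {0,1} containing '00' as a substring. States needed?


KMP-style automaton: 2 progress states + 1 absorbing accept = 3
Minimal DFA: 3 states


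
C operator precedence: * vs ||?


'*' is multiplicative (level 10); '||' is logical OR (level 1)
Higher level binds tighter
'*' has higher precedence than '||'


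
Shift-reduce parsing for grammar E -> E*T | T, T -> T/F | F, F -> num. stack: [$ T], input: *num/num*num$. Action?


lookahead ∉ {/} so T won't extend; reduce E -> T
Action: reduce (E -> T)


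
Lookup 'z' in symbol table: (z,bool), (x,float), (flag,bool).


Lookup 'z' → type bool


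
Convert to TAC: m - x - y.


Break into single-operator statements:
t1 = m - x
t2 = t1 - y


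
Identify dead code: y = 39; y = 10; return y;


first assignment to y is overwritten before any read
Dead: 'y = 39'


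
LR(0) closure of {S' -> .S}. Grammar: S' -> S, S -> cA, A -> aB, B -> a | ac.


Start: S' -> .S
For each item with dot before a nonterminal B, add B -> .γ for every B-production
Closure: [S' -> .S, S -> .cA]


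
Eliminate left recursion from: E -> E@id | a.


Left-recursive alternatives: E@id; non-recursive: a
Introduce E': E -> aE', E' -> @idE' | ε


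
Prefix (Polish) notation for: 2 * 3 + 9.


left-to-right (same/higher precedence on left): tree is (+ (* 2 3) 9)
Prefix: + * 2 3 9


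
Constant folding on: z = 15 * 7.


15 * 7 = 105 at compile time
Optimized: z = 105


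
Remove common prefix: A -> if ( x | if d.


Common prefix: 'if'
Factored: A -> if A', A' -> ( x | d


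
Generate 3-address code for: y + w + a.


Break into single-operator statements:
t1 = y + w
t2 = t1 + a


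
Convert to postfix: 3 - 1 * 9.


* has higher precedence, evaluate 1*9 first
Postfix: 3 1 9 * -


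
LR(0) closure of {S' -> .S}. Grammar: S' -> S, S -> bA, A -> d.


Start: S' -> .S
For each item with dot before a nonterminal B, add B -> .γ for every B-production
Closure: [S' -> .S, S -> .bA]


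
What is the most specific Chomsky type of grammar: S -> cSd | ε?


Single nonterminal LHS, but c^n d^n is not regular
Classification: Type 2 (Context-Free)


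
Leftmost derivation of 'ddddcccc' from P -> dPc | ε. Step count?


Derivation: P => dPc => ddPcc => dddPccc => ddddPcccc => ddddcccc
Steps: 5


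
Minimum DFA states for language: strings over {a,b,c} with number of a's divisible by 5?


Track (count of a) mod 5: states 0..4, accept at 0
Minimal DFA: 5 states


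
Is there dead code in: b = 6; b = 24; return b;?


first assignment to b is overwritten before any read
Dead: 'b = 6'


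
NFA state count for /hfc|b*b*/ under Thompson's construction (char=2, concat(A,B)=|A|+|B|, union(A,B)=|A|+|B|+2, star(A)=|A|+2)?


Syntax tree has 5 char leaf(s), 1 union(s), 2 star(s)
chars contribute 5×2 = 10; each union adds +2; each star adds +2
Total: 10 + 2 + 4 = 16 states


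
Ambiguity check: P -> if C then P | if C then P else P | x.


dangling else: 'if C then if C then x else x' parses two ways
Ambiguous


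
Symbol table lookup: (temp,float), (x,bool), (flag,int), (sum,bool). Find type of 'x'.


Lookup 'x' → type bool


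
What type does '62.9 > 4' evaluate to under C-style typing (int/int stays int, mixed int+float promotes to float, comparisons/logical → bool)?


Operand types: float > int
Rule: comparison yields bool
Result type: bool


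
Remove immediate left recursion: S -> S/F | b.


Left-recursive alternatives: S/F; non-recursive: b
Introduce S': S -> bS', S' -> /FS' | ε


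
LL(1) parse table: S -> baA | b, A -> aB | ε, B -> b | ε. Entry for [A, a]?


For [A, a]: 'a' ∈ FIRST(aB)
Entry: A -> aB


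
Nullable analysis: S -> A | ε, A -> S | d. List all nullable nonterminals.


A nonterminal is nullable iff some alternative derives ε (directly, or every symbol in it is nullable)
Nullable: {A, S}


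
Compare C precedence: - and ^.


'-' is additive (level 9); '^' is bitwise XOR (level 4)
Higher level binds tighter
'-' has higher precedence than '^'


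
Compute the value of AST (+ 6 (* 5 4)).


Evaluate inner: (* 5 4) = 20
Evaluate root: (+ 6 20) = 26
Result: 26


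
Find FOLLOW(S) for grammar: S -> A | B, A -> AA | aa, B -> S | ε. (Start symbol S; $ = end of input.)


$ ∈ FOLLOW(S). For each A -> αBβ: add FIRST(β)\{ε} to FOLLOW(B); if β nullable, add FOLLOW(A).
FOLLOW(S) = {$}


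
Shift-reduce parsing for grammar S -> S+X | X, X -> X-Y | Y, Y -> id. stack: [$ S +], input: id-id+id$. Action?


no handle ('S+' is not any RHS); shift 'id'
Action: shift


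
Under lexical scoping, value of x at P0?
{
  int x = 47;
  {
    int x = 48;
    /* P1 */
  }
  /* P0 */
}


x declared in the same block as P0
x = 47


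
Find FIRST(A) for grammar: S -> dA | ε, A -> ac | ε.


Per alternative of A: FIRST(ac) = {a}; FIRST(ε) = {ε}
FIRST(A) = {a, ε}


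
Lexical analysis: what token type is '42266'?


Pattern: digits only
Type: INTEGER_LITERAL


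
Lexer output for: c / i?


Scan left to right, longest-match per lexeme
Tokens: ID(c), OP(/), ID(i)


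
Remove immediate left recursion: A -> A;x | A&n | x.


Left-recursive alternatives: A;x, A&n; non-recursive: x
Introduce A': A -> xA', A' -> ;xA' | &nA' | ε


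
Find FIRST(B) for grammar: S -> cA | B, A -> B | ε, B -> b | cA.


Per alternative of B: FIRST(b) = {b}; FIRST(cA) = {c}
FIRST(B) = {b, c}


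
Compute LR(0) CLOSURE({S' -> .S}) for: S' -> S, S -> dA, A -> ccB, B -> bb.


Start: S' -> .S
For each item with dot before a nonterminal B, add B -> .γ for every B-production
Closure: [S' -> .S, S -> .dA]


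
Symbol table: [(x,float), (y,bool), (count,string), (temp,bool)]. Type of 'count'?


Lookup 'count' → type string


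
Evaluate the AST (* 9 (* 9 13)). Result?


Evaluate inner: (* 9 13) = 117
Evaluate root: (* 9 117) = 1053
Result: 1053


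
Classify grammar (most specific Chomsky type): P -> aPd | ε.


Single nonterminal LHS, but a^n d^n is not regular
Classification: Type 2 (Context-Free)


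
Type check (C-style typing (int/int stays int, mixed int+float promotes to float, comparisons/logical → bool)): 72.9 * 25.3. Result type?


Operand types: float * float
Rule: mixed int/float promotes to float; int/int stays int
Result type: float


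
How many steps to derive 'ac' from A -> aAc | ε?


Derivation: A => aAc => ac
Steps: 2


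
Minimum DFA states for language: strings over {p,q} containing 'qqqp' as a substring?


KMP-style automaton: 4 progress states + 1 absorbing accept = 5
Minimal DFA: 5 states


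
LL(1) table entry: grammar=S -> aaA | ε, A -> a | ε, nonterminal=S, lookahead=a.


For [S, a]: 'a' ∈ FIRST(aaA)
Entry: S -> aaA


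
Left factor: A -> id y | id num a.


Common prefix: 'id'
Factored: A -> id A', A' -> y | num a


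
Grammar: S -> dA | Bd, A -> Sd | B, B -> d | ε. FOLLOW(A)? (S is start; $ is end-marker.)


$ ∈ FOLLOW(S). For each A -> αBβ: add FIRST(β)\{ε} to FOLLOW(B); if β nullable, add FOLLOW(A).
FOLLOW(A) = {$, d}


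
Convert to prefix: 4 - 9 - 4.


left-to-right (same/higher precedence on left): tree is (- (- 4 9) 4)
Prefix: - - 4 9 4


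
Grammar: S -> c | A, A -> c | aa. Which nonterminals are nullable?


A nonterminal is nullable iff some alternative derives ε (directly, or every symbol in it is nullable)
Nullable: {}


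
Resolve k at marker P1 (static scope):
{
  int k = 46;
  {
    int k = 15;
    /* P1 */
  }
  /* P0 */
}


k declared in the same block as P1
k = 15


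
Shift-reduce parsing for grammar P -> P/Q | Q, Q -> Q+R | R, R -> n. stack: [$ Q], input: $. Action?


lookahead ∉ {+} so Q won't extend; reduce P -> Q
Action: reduce (P -> Q)


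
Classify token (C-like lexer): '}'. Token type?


Pattern: delimiter/punctuation
Type: PUNCTUATION


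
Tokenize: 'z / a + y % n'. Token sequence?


Scan left to right, longest-match per lexeme
Tokens: ID(z), OP(/), ID(a), OP(+), ID(y), OP(%), ID(n)


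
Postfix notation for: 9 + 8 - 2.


Left to right (same or higher precedence on left)
Postfix: 9 8 + 2 -


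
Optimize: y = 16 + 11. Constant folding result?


16 + 11 = 27 at compile time
Optimized: y = 27


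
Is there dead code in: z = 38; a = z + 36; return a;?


z is read by a's definition; a is returned
No dead code


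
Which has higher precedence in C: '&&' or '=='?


'==' is equality (level 6); '&&' is logical AND (level 2)
Higher level binds tighter
'==' has higher precedence than '&&'


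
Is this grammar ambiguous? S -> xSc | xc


balanced x^n…c^n: each string has a unique parse
Unambiguous


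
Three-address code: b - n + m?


Break into single-operator statements:
t1 = b - n
t2 = t1 + m


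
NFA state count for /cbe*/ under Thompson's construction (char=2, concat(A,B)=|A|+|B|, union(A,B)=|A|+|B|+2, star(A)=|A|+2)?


Syntax tree has 3 char leaf(s), 0 union(s), 1 star(s)
chars contribute 3×2 = 6; each union adds +2; each star adds +2
Total: 6 + 0 + 2 = 8 states


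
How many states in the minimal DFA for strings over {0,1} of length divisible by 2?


Track length mod 2: states 0..1, accept at 0
Minimal DFA: 2 states


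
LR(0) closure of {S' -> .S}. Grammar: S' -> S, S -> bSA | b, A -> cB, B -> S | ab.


Start: S' -> .S
For each item with dot before a nonterminal B, add B -> .γ for every B-production
Closure: [S' -> .S, S -> .bSA, S -> .b]


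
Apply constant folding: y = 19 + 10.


19 + 10 = 29 at compile time
Optimized: y = 29


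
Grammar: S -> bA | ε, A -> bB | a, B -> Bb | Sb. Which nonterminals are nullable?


A nonterminal is nullable iff some alternative derives ε (directly, or every symbol in it is nullable)
Nullable: {S}


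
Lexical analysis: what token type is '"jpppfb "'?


Pattern: double-quoted sequence
Type: STRING_LITERAL


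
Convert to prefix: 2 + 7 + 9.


left-to-right (same/higher precedence on left): tree is (+ (+ 2 7) 9)
Prefix: + + 2 7 9


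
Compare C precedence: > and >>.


'>>' is shift (level 8); '>' is relational (level 7)
Higher level binds tighter
'>>' has higher precedence than '>'


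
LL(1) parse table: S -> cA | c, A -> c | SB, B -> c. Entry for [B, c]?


For [B, c]: 'c' ∈ FIRST(c)
Entry: B -> c


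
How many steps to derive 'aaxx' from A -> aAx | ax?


Derivation: A => aAx => aaxx
Steps: 2


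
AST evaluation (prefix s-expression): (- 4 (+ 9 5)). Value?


Evaluate inner: (+ 9 5) = 14
Evaluate root: (- 4 14) = -10
Result: -10


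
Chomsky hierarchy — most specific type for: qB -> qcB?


LHS has context (more than one symbol) and |LHS| ≤ |RHS|
Classification: Type 1 (Context-Sensitive)


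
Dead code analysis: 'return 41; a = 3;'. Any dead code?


statement follows a return and is unreachable
Dead: 'a = 3'


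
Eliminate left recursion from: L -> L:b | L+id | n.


Left-recursive alternatives: L:b, L+id; non-recursive: n
Introduce L': L -> nL', L' -> :bL' | +idL' | ε


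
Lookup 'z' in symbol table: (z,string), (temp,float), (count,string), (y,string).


Lookup 'z' → type string


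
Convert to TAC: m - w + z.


Break into single-operator statements:
t1 = m - w
t2 = t1 + z


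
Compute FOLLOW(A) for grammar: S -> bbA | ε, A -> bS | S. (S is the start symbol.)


$ ∈ FOLLOW(S). For each A -> αBβ: add FIRST(β)\{ε} to FOLLOW(B); if β nullable, add FOLLOW(A).
FOLLOW(A) = {$}


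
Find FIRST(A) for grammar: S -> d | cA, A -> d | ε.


Per alternative of A: FIRST(d) = {d}; FIRST(ε) = {ε}
FIRST(A) = {d, ε}


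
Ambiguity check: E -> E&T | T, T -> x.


precedence layered via separate nonterminal T: deterministic
Unambiguous


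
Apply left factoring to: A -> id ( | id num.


Common prefix: 'id'
Factored: A -> id A', A' -> ( | num


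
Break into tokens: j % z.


Scan left to right, longest-match per lexeme
Tokens: ID(j), OP(%), ID(z)


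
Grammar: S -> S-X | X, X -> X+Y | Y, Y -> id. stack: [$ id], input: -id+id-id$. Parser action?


'id' on top is the handle for Y -> id
Action: reduce (Y -> id)


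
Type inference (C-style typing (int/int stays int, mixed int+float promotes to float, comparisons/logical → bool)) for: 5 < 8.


Operand types: int < int
Rule: comparison yields bool
Result type: bool


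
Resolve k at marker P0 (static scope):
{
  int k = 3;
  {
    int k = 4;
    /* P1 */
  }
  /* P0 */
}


k declared in the same block as P0
k = 3


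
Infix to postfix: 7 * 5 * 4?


Left to right (same or higher precedence on left)
Postfix: 7 5 * 4 *


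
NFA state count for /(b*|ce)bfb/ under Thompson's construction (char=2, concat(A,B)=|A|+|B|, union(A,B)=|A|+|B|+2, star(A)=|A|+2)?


Syntax tree has 6 char leaf(s), 1 union(s), 1 star(s)
chars contribute 6×2 = 12; each union adds +2; each star adds +2
Total: 12 + 2 + 2 = 16 states


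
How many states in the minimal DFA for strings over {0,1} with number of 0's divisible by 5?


Track (count of 0) mod 5: states 0..4, accept at 0
Minimal DFA: 5 states


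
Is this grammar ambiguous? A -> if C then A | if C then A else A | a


dangling else: 'if C then if C then a else a' parses two ways
Ambiguous


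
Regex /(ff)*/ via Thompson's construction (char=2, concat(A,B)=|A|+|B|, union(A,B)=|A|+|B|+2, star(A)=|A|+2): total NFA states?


Syntax tree has 2 char leaf(s), 0 union(s), 1 star(s)
chars contribute 2×2 = 4; each union adds +2; each star adds +2
Total: 4 + 0 + 2 = 6 states


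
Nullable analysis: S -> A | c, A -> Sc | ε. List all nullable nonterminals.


A nonterminal is nullable iff some alternative derives ε (directly, or every symbol in it is nullable)
Nullable: {A, S}


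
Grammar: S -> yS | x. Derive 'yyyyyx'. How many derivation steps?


Derivation: S => yS => yyS => yyyS => yyyyS => yyyyyS => yyyyyx
Steps: 6


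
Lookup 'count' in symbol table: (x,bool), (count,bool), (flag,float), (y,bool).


Lookup 'count' → type bool


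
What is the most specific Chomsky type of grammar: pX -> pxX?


LHS has context (more than one symbol) and |LHS| ≤ |RHS|
Classification: Type 1 (Context-Sensitive)


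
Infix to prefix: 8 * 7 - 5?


left-to-right (same/higher precedence on left): tree is (- (* 8 7) 5)
Prefix: - * 8 7 5


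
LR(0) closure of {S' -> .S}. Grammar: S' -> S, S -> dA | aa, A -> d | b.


Start: S' -> .S
For each item with dot before a nonterminal B, add B -> .γ for every B-production
Closure: [S' -> .S, S -> .dA, S -> .aa]


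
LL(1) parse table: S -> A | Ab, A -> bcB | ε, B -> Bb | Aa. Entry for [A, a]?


For [A, a]: ε is nullable and 'a' ∈ FOLLOW(A)
Entry: A -> ε


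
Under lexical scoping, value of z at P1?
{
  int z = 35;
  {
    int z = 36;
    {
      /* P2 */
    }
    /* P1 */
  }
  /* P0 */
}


z declared in the same block as P1
z = 36


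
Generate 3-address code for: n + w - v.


Break into single-operator statements:
t1 = n + w
t2 = t1 - v


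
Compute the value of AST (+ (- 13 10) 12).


Evaluate inner: (- 13 10) = 3
Evaluate root: (+ 3 12) = 15
Result: 15


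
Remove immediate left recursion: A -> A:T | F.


Left-recursive alternatives: A:T; non-recursive: F
Introduce A': A -> FA', A' -> :TA' | ε


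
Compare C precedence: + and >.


'+' is additive (level 9); '>' is relational (level 7)
Higher level binds tighter
'+' has higher precedence than '>'


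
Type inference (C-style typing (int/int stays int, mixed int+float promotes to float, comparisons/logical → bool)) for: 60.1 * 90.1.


Operand types: float * float
Rule: mixed int/float promotes to float; int/int stays int
Result type: float


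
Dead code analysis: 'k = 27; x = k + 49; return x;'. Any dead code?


k is read by x's definition; x is returned
No dead code


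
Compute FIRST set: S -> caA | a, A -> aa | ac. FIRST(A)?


Per alternative of A: FIRST(aa) = {a}; FIRST(ac) = {a}
FIRST(A) = {a}


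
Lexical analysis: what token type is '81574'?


Pattern: digits only
Type: INTEGER_LITERAL


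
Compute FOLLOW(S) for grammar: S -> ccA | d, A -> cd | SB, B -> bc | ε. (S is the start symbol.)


$ ∈ FOLLOW(S). For each A -> αBβ: add FIRST(β)\{ε} to FOLLOW(B); if β nullable, add FOLLOW(A).
FOLLOW(S) = {$, b}


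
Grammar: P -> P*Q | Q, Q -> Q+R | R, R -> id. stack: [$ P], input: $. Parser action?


start symbol P on stack, input exhausted
Action: accept


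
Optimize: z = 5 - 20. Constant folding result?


5 - 20 = -15 at compile time
Optimized: z = -15


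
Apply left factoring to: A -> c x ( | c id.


Common prefix: 'c'
Factored: A -> c A', A' -> x ( | id


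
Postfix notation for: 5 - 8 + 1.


Left to right (same or higher precedence on left)
Postfix: 5 8 - 1 +


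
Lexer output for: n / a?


Scan left to right, longest-match per lexeme
Tokens: ID(n), OP(/), ID(a)


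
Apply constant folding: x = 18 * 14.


18 * 14 = 252 at compile time
Optimized: x = 252


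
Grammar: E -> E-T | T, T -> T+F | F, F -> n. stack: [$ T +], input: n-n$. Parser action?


no handle; shift 'n'
Action: shift


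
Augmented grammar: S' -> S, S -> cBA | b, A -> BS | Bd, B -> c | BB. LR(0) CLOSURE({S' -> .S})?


Start: S' -> .S
For each item with dot before a nonterminal B, add B -> .γ for every B-production
Closure: [S' -> .S, S -> .cBA, S -> .b]


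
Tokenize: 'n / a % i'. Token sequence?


Scan left to right, longest-match per lexeme
Tokens: ID(n), OP(/), ID(a), OP(%), ID(i)


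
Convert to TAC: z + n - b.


Break into single-operator statements:
t1 = z + n
t2 = t1 - b


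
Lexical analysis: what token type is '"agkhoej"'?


Pattern: double-quoted sequence
Type: STRING_LITERAL


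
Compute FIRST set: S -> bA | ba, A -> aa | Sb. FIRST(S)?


Per alternative of S: FIRST(bA) = {b}; FIRST(ba) = {b}
FIRST(S) = {b}


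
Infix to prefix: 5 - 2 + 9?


left-to-right (same/higher precedence on left): tree is (+ (- 5 2) 9)
Prefix: + - 5 2 9


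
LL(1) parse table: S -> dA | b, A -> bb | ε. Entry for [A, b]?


For [A, b]: 'b' ∈ FIRST(bb)
Entry: A -> bb


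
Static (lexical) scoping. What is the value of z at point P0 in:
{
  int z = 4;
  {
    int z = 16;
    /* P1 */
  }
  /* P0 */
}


z declared in the same block as P0
z = 4


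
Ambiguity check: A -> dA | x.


right-linear, alternatives start with distinct terminals 'd' vs 'x': unique leftmost derivation
Unambiguous


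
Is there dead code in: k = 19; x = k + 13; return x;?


k is read by x's definition; x is returned
No dead code


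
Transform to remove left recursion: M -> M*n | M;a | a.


Left-recursive alternatives: M*n, M;a; non-recursive: a
Introduce M': M -> aM', M' -> *nM' | ;aM' | ε


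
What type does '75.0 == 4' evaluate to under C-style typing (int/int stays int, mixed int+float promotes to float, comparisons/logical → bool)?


Operand types: float == int
Rule: comparison yields bool
Result type: bool


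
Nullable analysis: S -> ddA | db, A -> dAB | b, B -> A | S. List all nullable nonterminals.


A nonterminal is nullable iff some alternative derives ε (directly, or every symbol in it is nullable)
Nullable: {}


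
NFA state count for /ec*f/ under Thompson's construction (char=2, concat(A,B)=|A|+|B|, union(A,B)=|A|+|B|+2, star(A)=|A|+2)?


Syntax tree has 3 char leaf(s), 0 union(s), 1 star(s)
chars contribute 3×2 = 6; each union adds +2; each star adds +2
Total: 6 + 0 + 2 = 8 states


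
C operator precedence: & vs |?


'&' is bitwise AND (level 5); '|' is bitwise OR (level 3)
Higher level binds tighter
'&' has higher precedence than '|'


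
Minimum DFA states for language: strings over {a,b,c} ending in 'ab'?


Track the longest suffix of input matching a prefix of 'ab': 3 classes (prefixes of length 0..2)
Minimal DFA: 3 states


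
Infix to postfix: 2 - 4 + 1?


Left to right (same or higher precedence on left)
Postfix: 2 4 - 1 +


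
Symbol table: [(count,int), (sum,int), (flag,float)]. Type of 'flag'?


Lookup 'flag' → type float


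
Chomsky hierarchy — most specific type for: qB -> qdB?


LHS has context (more than one symbol) and |LHS| ≤ |RHS|
Classification: Type 1 (Context-Sensitive)


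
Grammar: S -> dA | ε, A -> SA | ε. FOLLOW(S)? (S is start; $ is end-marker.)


$ ∈ FOLLOW(S). For each A -> αBβ: add FIRST(β)\{ε} to FOLLOW(B); if β nullable, add FOLLOW(A).
FOLLOW(S) = {$, d}


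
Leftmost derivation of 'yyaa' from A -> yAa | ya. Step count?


Derivation: A => yAa => yyaa
Steps: 2


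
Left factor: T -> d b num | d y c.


Common prefix: 'd'
Factored: T -> d T', T' -> b num | y c


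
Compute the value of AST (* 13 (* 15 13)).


Evaluate inner: (* 15 13) = 195
Evaluate root: (* 13 195) = 2535
Result: 2535


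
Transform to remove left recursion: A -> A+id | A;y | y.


Left-recursive alternatives: A+id, A;y; non-recursive: y
Introduce A': A -> yA', A' -> +idA' | ;yA' | ε


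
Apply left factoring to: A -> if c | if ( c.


Common prefix: 'if'
Factored: A -> if A', A' -> c | ( c


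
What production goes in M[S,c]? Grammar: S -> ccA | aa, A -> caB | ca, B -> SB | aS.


For [S, c]: 'c' ∈ FIRST(ccA)
Entry: S -> ccA


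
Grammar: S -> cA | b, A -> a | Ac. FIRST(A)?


Per alternative of A: FIRST(a) = {a}; FIRST(Ac) = {a}
FIRST(A) = {a}


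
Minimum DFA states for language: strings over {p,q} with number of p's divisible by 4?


Track (count of p) mod 4: states 0..3, accept at 0
Minimal DFA: 4 states


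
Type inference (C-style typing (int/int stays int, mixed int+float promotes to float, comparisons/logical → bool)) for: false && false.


Operand types: bool && bool
Rule: logical operators take bool operands and yield bool
Result type: bool


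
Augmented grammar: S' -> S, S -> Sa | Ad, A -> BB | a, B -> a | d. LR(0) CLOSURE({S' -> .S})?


Start: S' -> .S
For each item with dot before a nonterminal B, add B -> .γ for every B-production
Closure: [S' -> .S, S -> .Sa, S -> .Ad, A -> .BB, A -> .a, B -> .a, B -> .d]


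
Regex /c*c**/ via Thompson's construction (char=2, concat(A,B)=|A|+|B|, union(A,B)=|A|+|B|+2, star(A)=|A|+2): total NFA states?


Syntax tree has 2 char leaf(s), 0 union(s), 3 star(s)
chars contribute 2×2 = 4; each union adds +2; each star adds +2
Total: 4 + 0 + 6 = 10 states


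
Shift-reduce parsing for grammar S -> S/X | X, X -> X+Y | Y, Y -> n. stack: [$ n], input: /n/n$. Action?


'n' on top is the handle for Y -> n
Action: reduce (Y -> n)


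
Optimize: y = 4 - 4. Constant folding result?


4 - 4 = 0 at compile time
Optimized: y = 0


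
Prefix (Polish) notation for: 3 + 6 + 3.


left-to-right (same/higher precedence on left): tree is (+ (+ 3 6) 3)
Prefix: + + 3 6 3


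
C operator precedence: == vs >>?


'>>' is shift (level 8); '==' is equality (level 6)
Higher level binds tighter
'>>' has higher precedence than '=='


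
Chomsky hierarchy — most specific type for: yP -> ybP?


LHS has context (more than one symbol) and |LHS| ≤ |RHS|
Classification: Type 1 (Context-Sensitive)


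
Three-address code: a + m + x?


Break into single-operator statements:
t1 = a + m
t2 = t1 + x


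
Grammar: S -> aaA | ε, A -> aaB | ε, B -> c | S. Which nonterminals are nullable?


A nonterminal is nullable iff some alternative derives ε (directly, or every symbol in it is nullable)
Nullable: {A, B, S}


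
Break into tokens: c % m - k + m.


Scan left to right, longest-match per lexeme
Tokens: ID(c), OP(%), ID(m), OP(-), ID(k), OP(+), ID(m)


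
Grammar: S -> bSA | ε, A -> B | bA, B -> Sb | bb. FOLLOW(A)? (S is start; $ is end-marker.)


$ ∈ FOLLOW(S). For each A -> αBβ: add FIRST(β)\{ε} to FOLLOW(B); if β nullable, add FOLLOW(A).
FOLLOW(A) = {$, b}


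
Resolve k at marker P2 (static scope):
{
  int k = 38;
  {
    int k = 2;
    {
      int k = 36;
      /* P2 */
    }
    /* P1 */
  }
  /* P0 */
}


k declared in the same block as P2
k = 36


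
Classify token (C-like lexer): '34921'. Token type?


Pattern: digits only
Type: INTEGER_LITERAL


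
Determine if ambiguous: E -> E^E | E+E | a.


'a^a+a' has two parse trees (no precedence encoded between ^ and +)
Ambiguous


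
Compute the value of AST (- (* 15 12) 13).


Evaluate inner: (* 15 12) = 180
Evaluate root: (- 180 13) = 167
Result: 167


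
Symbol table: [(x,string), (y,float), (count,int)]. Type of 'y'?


Lookup 'y' → type float


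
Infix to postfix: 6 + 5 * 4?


* has higher precedence, evaluate 5*4 first
Postfix: 6 5 4 * +


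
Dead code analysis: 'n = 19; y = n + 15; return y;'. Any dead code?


n is read by y's definition; y is returned
No dead code


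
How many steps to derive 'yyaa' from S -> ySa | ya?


Derivation: S => ySa => yyaa
Steps: 2


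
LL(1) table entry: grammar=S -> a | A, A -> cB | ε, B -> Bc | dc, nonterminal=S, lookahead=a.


For [S, a]: 'a' ∈ FIRST(a)
Entry: S -> a


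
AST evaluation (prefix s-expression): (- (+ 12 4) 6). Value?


Evaluate inner: (+ 12 4) = 16
Evaluate root: (- 16 6) = 10
Result: 10


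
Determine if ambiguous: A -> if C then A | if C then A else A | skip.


dangling else: 'if C then if C then skip else skip' parses two ways
Ambiguous


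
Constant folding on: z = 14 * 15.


14 * 15 = 210 at compile time
Optimized: z = 210


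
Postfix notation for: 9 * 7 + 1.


Left to right (same or higher precedence on left)
Postfix: 9 7 * 1 +


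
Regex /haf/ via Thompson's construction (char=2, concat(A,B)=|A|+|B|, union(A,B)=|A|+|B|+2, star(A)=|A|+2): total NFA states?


Syntax tree has 3 char leaf(s), 0 union(s), 0 star(s)
chars contribute 3×2 = 6; each union adds +2; each star adds +2
Total: 6 + 0 + 0 = 6 states


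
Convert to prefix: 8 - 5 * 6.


'*' binds tighter: tree is (- 8 (* 5 6))
Prefix: - 8 * 5 6


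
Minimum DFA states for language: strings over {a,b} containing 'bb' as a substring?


KMP-style automaton: 2 progress states + 1 absorbing accept = 3
Minimal DFA: 3 states


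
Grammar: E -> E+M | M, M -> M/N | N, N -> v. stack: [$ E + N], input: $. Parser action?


'N' (not preceded by M/) is the handle for M -> N
Action: reduce (M -> N)


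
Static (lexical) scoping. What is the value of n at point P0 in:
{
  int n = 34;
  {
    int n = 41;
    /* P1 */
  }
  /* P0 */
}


n declared in the same block as P0
n = 34


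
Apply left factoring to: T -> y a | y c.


Common prefix: 'y'
Factored: T -> y T', T' -> a | c


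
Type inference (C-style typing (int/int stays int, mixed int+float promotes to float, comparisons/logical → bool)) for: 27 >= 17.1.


Operand types: int >= float
Rule: comparison yields bool
Result type: bool


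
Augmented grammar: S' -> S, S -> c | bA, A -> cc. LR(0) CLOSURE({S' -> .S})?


Start: S' -> .S
For each item with dot before a nonterminal B, add B -> .γ for every B-production
Closure: [S' -> .S, S -> .c, S -> .bA]


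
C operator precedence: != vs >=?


'>=' is relational (level 7); '!=' is equality (level 6)
Higher level binds tighter
'>=' has higher precedence than '!='


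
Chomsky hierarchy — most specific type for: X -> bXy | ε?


Single nonterminal LHS, but b^n y^n is not regular
Classification: Type 2 (Context-Free)


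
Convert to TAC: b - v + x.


Break into single-operator statements:
t1 = b - v
t2 = t1 + x


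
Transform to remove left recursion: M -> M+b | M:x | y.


Left-recursive alternatives: M+b, M:x; non-recursive: y
Introduce M': M -> yM', M' -> +bM' | :xM' | ε


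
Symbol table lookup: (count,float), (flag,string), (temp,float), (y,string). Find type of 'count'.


Lookup 'count' → type float


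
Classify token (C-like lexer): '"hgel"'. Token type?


Pattern: double-quoted sequence
Type: STRING_LITERAL


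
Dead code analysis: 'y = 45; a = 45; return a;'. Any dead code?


y is assigned but never read
Dead: 'y = 45'


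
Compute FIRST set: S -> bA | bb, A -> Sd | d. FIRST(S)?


Per alternative of S: FIRST(bA) = {b}; FIRST(bb) = {b}
FIRST(S) = {b}


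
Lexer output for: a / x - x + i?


Scan left to right, longest-match per lexeme
Tokens: ID(a), OP(/), ID(x), OP(-), ID(x), OP(+), ID(i)


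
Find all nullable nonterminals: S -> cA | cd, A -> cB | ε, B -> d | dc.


A nonterminal is nullable iff some alternative derives ε (directly, or every symbol in it is nullable)
Nullable: {A}


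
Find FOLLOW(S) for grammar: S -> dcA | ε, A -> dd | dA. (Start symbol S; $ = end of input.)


$ ∈ FOLLOW(S). For each A -> αBβ: add FIRST(β)\{ε} to FOLLOW(B); if β nullable, add FOLLOW(A).
FOLLOW(S) = {$}


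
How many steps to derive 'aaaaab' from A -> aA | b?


Derivation: A => aA => aaA => aaaA => aaaaA => aaaaaA => aaaaab
Steps: 6


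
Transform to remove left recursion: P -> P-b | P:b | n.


Left-recursive alternatives: P-b, P:b; non-recursive: n
Introduce P': P -> nP', P' -> -bP' | :bP' | ε


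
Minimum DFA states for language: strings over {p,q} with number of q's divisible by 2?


Track (count of q) mod 2: states 0..1, accept at 0
Minimal DFA: 2 states


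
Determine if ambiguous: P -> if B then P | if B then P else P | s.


dangling else: 'if B then if B then s else s' parses two ways
Ambiguous


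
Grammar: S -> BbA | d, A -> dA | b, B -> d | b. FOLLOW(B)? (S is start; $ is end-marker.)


$ ∈ FOLLOW(S). For each A -> αBβ: add FIRST(β)\{ε} to FOLLOW(B); if β nullable, add FOLLOW(A).
FOLLOW(B) = {b}


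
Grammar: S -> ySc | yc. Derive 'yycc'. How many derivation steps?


Derivation: S => ySc => yycc
Steps: 2


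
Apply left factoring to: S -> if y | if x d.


Common prefix: 'if'
Factored: S -> if S', S' -> y | x d


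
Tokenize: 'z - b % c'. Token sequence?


Scan left to right, longest-match per lexeme
Tokens: ID(z), OP(-), ID(b), OP(%), ID(c)


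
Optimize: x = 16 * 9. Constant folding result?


16 * 9 = 144 at compile time
Optimized: x = 144


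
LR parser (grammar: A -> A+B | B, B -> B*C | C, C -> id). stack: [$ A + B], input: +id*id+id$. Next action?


handle 'A+B' on top; lookahead ∈ FOLLOW(A) = {+, $}
Action: reduce (A -> A+B)


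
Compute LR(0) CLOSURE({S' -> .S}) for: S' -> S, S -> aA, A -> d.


Start: S' -> .S
For each item with dot before a nonterminal B, add B -> .γ for every B-production
Closure: [S' -> .S, S -> .aA]


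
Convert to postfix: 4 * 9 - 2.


Left to right (same or higher precedence on left)
Postfix: 4 9 * 2 -


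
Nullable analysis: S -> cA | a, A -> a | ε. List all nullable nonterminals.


A nonterminal is nullable iff some alternative derives ε (directly, or every symbol in it is nullable)
Nullable: {A}


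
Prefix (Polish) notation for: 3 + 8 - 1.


left-to-right (same/higher precedence on left): tree is (- (+ 3 8) 1)
Prefix: - + 3 8 1


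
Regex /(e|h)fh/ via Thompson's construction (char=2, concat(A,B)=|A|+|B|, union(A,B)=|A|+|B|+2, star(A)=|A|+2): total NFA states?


Syntax tree has 4 char leaf(s), 1 union(s), 0 star(s)
chars contribute 4×2 = 8; each union adds +2; each star adds +2
Total: 8 + 2 + 0 = 10 states


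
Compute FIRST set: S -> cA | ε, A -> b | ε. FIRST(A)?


Per alternative of A: FIRST(b) = {b}; FIRST(ε) = {ε}
FIRST(A) = {b, ε}


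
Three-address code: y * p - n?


Break into single-operator statements:
t1 = y * p
t2 = t1 - n


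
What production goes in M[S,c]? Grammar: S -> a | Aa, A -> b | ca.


For [S, c]: 'c' ∈ FIRST(Aa)
Entry: S -> Aa


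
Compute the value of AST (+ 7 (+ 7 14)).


Evaluate inner: (+ 7 14) = 21
Evaluate root: (+ 7 21) = 28
Result: 28


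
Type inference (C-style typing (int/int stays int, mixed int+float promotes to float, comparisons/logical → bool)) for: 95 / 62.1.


Operand types: int / float
Rule: mixed int/float promotes to float; int/int stays int
Result type: float


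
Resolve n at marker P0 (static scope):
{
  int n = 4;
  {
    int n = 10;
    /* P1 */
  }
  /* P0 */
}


n declared in the same block as P0
n = 4


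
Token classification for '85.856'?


Pattern: digits with a decimal point
Type: FLOAT_LITERAL


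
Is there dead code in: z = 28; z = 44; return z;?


first assignment to z is overwritten before any read
Dead: 'z = 28'


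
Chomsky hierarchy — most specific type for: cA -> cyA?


LHS has context (more than one symbol) and |LHS| ≤ |RHS|
Classification: Type 1 (Context-Sensitive)


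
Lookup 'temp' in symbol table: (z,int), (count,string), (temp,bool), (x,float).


Lookup 'temp' → type bool


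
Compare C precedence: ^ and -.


'-' is additive (level 9); '^' is bitwise XOR (level 4)
Higher level binds tighter
'-' has higher precedence than '^'


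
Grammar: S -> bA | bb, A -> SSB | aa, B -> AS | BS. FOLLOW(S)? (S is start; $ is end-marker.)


$ ∈ FOLLOW(S). For each A -> αBβ: add FIRST(β)\{ε} to FOLLOW(B); if β nullable, add FOLLOW(A).
FOLLOW(S) = {$, a, b}


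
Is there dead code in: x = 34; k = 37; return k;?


x is assigned but never read
Dead: 'x = 34'


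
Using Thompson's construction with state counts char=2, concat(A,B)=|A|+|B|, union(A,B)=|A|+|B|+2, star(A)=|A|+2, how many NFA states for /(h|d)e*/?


Syntax tree has 3 char leaf(s), 1 union(s), 1 star(s)
chars contribute 3×2 = 6; each union adds +2; each star adds +2
Total: 6 + 2 + 2 = 10 states


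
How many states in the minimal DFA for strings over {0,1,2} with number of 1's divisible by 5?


Track (count of 1) mod 5: states 0..4, accept at 0
Minimal DFA: 5 states


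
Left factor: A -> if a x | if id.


Common prefix: 'if'
Factored: A -> if A', A' -> a x | id


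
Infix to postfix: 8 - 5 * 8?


* has higher precedence, evaluate 5*8 first
Postfix: 8 5 8 * -


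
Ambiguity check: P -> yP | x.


right-linear, alternatives start with distinct terminals 'y' vs 'x': unique leftmost derivation
Unambiguous


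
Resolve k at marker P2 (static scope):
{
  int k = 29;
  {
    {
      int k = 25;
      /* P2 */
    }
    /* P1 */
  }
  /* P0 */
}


k declared in the same block as P2
k = 25


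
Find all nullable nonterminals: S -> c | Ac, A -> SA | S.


A nonterminal is nullable iff some alternative derives ε (directly, or every symbol in it is nullable)
Nullable: {}


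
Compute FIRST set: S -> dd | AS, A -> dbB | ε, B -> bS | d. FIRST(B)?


Per alternative of B: FIRST(bS) = {b}; FIRST(d) = {d}
FIRST(B) = {b, d}


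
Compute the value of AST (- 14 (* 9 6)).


Evaluate inner: (* 9 6) = 54
Evaluate root: (- 14 54) = -40
Result: -40


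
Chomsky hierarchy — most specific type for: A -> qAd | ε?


Single nonterminal LHS, but q^n d^n is not regular
Classification: Type 2 (Context-Free)


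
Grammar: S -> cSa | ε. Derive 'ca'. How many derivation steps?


Derivation: S => cSa => ca
Steps: 2


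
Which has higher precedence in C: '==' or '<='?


'<=' is relational (level 7); '==' is equality (level 6)
Higher level binds tighter
'<=' has higher precedence than '=='


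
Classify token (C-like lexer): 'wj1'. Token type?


Pattern: letter/underscore followed by alphanumerics, not a keyword
Type: IDENTIFIER


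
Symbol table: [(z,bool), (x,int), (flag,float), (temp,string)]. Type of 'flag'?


Lookup 'flag' → type float


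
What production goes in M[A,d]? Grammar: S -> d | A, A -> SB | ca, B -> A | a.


For [A, d]: 'd' ∈ FIRST(SB)
Entry: A -> SB


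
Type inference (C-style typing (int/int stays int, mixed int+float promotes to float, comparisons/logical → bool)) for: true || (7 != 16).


Operand types: bool || bool
Rule: logical operators take bool operands and yield bool
Result type: bool


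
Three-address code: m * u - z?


Break into single-operator statements:
t1 = m * u
t2 = t1 - z


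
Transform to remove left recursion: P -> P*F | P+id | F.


Left-recursive alternatives: P*F, P+id; non-recursive: F
Introduce P': P -> FP', P' -> *FP' | +idP' | ε


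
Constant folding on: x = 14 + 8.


14 + 8 = 22 at compile time
Optimized: x = 22


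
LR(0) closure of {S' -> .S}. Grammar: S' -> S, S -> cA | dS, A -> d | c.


Start: S' -> .S
For each item with dot before a nonterminal B, add B -> .γ for every B-production
Closure: [S' -> .S, S -> .cA, S -> .dS]
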